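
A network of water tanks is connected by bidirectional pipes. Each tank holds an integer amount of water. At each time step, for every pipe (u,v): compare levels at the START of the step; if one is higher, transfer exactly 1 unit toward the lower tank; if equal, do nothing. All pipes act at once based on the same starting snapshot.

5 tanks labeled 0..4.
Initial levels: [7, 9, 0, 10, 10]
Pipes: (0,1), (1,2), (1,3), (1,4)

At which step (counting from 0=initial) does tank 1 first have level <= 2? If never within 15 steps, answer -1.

Answer: -1

Derivation:
Step 1: flows [1->0,1->2,3->1,4->1] -> levels [8 9 1 9 9]
Step 2: flows [1->0,1->2,1=3,1=4] -> levels [9 7 2 9 9]
Step 3: flows [0->1,1->2,3->1,4->1] -> levels [8 9 3 8 8]
Step 4: flows [1->0,1->2,1->3,1->4] -> levels [9 5 4 9 9]
Step 5: flows [0->1,1->2,3->1,4->1] -> levels [8 7 5 8 8]
Step 6: flows [0->1,1->2,3->1,4->1] -> levels [7 9 6 7 7]
Step 7: flows [1->0,1->2,1->3,1->4] -> levels [8 5 7 8 8]
Step 8: flows [0->1,2->1,3->1,4->1] -> levels [7 9 6 7 7]
  -> period-2 cycle (repeats step 6); tank 1 never drops to <=2
Tank 1 never reaches <=2 within 15 steps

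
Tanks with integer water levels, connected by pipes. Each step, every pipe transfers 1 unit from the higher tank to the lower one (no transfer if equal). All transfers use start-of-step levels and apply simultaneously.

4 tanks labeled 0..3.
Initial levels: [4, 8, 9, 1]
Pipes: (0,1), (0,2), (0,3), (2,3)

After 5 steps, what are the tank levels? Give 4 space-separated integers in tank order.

Step 1: flows [1->0,2->0,0->3,2->3] -> levels [5 7 7 3]
Step 2: flows [1->0,2->0,0->3,2->3] -> levels [6 6 5 5]
Step 3: flows [0=1,0->2,0->3,2=3] -> levels [4 6 6 6]
Step 4: flows [1->0,2->0,3->0,2=3] -> levels [7 5 5 5]
Step 5: flows [0->1,0->2,0->3,2=3] -> levels [4 6 6 6]

Answer: 4 6 6 6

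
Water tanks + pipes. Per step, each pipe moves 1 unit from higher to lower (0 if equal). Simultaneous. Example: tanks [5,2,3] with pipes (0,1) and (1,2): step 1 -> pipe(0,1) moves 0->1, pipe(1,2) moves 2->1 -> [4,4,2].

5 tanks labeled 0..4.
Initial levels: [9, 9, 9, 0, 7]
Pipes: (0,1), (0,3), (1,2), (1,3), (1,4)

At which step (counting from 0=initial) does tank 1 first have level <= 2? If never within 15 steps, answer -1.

Answer: -1

Derivation:
Step 1: flows [0=1,0->3,1=2,1->3,1->4] -> levels [8 7 9 2 8]
Step 2: flows [0->1,0->3,2->1,1->3,4->1] -> levels [6 9 8 4 7]
Step 3: flows [1->0,0->3,1->2,1->3,1->4] -> levels [6 5 9 6 8]
Step 4: flows [0->1,0=3,2->1,3->1,4->1] -> levels [5 9 8 5 7]
Step 5: flows [1->0,0=3,1->2,1->3,1->4] -> levels [6 5 9 6 8]
  -> period-2 cycle (repeats step 3); tank 1 never drops to <=2
Tank 1 never reaches <=2 within 15 steps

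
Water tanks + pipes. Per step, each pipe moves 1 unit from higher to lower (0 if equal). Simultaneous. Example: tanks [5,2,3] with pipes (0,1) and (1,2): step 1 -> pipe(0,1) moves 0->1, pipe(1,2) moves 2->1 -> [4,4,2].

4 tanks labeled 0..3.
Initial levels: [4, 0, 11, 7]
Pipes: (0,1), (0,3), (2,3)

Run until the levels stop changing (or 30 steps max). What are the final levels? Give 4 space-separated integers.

Step 1: flows [0->1,3->0,2->3] -> levels [4 1 10 7]
Step 2: flows [0->1,3->0,2->3] -> levels [4 2 9 7]
Step 3: flows [0->1,3->0,2->3] -> levels [4 3 8 7]
Step 4: flows [0->1,3->0,2->3] -> levels [4 4 7 7]
Step 5: flows [0=1,3->0,2=3] -> levels [5 4 7 6]
Step 6: flows [0->1,3->0,2->3] -> levels [5 5 6 6]
Step 7: flows [0=1,3->0,2=3] -> levels [6 5 6 5]
Step 8: flows [0->1,0->3,2->3] -> levels [4 6 5 7]
Step 9: flows [1->0,3->0,3->2] -> levels [6 5 6 5]
  -> period-2 cycle: step 9 state = step 7 state; never stabilizes
  -> state at step 30: (30-7) mod 2 = 1, same as step 8 -> [4 6 5 7]

Answer: 4 6 5 7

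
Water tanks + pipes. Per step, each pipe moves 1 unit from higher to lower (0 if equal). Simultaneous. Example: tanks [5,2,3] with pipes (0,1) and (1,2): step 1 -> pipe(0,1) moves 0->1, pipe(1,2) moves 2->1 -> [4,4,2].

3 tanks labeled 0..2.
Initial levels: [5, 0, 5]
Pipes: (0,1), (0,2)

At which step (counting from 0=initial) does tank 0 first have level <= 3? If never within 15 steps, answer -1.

Step 1: flows [0->1,0=2] -> levels [4 1 5]
Step 2: flows [0->1,2->0] -> levels [4 2 4]
Step 3: flows [0->1,0=2] -> levels [3 3 4]
Tank 0 first reaches <=3 at step 3

Answer: 3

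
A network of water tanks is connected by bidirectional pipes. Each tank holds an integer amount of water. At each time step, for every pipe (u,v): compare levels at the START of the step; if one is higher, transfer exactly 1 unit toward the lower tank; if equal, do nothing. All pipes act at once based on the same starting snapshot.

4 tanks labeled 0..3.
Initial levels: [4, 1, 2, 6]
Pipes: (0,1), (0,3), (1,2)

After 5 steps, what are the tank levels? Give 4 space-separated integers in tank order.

Step 1: flows [0->1,3->0,2->1] -> levels [4 3 1 5]
Step 2: flows [0->1,3->0,1->2] -> levels [4 3 2 4]
Step 3: flows [0->1,0=3,1->2] -> levels [3 3 3 4]
Step 4: flows [0=1,3->0,1=2] -> levels [4 3 3 3]
Step 5: flows [0->1,0->3,1=2] -> levels [2 4 3 4]

Answer: 2 4 3 4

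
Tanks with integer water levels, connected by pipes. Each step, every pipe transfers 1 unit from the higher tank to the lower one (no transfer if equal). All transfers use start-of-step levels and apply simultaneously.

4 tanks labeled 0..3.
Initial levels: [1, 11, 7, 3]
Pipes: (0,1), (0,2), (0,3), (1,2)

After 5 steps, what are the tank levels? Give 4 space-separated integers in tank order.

Step 1: flows [1->0,2->0,3->0,1->2] -> levels [4 9 7 2]
Step 2: flows [1->0,2->0,0->3,1->2] -> levels [5 7 7 3]
Step 3: flows [1->0,2->0,0->3,1=2] -> levels [6 6 6 4]
Step 4: flows [0=1,0=2,0->3,1=2] -> levels [5 6 6 5]
Step 5: flows [1->0,2->0,0=3,1=2] -> levels [7 5 5 5]

Answer: 7 5 5 5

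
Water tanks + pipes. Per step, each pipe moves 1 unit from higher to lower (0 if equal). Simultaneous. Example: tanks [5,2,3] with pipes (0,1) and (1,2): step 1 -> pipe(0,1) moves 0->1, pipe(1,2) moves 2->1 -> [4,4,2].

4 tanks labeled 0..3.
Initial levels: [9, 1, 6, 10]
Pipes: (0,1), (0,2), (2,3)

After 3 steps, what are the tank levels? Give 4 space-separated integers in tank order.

Answer: 7 4 7 8

Derivation:
Step 1: flows [0->1,0->2,3->2] -> levels [7 2 8 9]
Step 2: flows [0->1,2->0,3->2] -> levels [7 3 8 8]
Step 3: flows [0->1,2->0,2=3] -> levels [7 4 7 8]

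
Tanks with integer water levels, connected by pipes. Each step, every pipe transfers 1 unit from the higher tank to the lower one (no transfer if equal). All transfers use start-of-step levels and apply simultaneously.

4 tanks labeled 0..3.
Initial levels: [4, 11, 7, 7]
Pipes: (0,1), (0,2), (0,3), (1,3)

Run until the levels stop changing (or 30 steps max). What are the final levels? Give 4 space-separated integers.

Answer: 6 7 8 8

Derivation:
Step 1: flows [1->0,2->0,3->0,1->3] -> levels [7 9 6 7]
Step 2: flows [1->0,0->2,0=3,1->3] -> levels [7 7 7 8]
Step 3: flows [0=1,0=2,3->0,3->1] -> levels [8 8 7 6]
Step 4: flows [0=1,0->2,0->3,1->3] -> levels [6 7 8 8]
Step 5: flows [1->0,2->0,3->0,3->1] -> levels [9 7 7 6]
Step 6: flows [0->1,0->2,0->3,1->3] -> levels [6 7 8 8]
  -> period-2 cycle: step 6 state = step 4 state; never stabilizes
  -> state at step 30: (30-4) mod 2 = 0, same as step 4 -> [6 7 8 8]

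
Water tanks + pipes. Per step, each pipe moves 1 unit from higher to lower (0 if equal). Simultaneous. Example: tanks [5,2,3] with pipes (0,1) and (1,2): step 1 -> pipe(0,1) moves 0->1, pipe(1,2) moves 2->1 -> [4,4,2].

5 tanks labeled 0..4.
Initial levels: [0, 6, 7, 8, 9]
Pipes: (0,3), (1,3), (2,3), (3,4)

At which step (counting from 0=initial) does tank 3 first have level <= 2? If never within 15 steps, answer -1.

Answer: -1

Derivation:
Step 1: flows [3->0,3->1,3->2,4->3] -> levels [1 7 8 6 8]
Step 2: flows [3->0,1->3,2->3,4->3] -> levels [2 6 7 8 7]
Step 3: flows [3->0,3->1,3->2,3->4] -> levels [3 7 8 4 8]
Step 4: flows [3->0,1->3,2->3,4->3] -> levels [4 6 7 6 7]
Step 5: flows [3->0,1=3,2->3,4->3] -> levels [5 6 6 7 6]
Step 6: flows [3->0,3->1,3->2,3->4] -> levels [6 7 7 3 7]
Step 7: flows [0->3,1->3,2->3,4->3] -> levels [5 6 6 7 6]
  -> period-2 cycle (repeats step 5); tank 3 never drops to <=2
Tank 3 never reaches <=2 within 15 steps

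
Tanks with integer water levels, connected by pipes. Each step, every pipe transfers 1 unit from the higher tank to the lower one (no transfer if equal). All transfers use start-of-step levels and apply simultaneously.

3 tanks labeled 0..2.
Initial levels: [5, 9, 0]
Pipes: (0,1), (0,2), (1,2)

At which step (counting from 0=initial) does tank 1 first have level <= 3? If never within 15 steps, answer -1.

Answer: -1

Derivation:
Step 1: flows [1->0,0->2,1->2] -> levels [5 7 2]
Step 2: flows [1->0,0->2,1->2] -> levels [5 5 4]
Step 3: flows [0=1,0->2,1->2] -> levels [4 4 6]
Step 4: flows [0=1,2->0,2->1] -> levels [5 5 4]
  -> period-2 cycle (repeats step 2); tank 1 never drops to <=3
Tank 1 never reaches <=3 within 15 steps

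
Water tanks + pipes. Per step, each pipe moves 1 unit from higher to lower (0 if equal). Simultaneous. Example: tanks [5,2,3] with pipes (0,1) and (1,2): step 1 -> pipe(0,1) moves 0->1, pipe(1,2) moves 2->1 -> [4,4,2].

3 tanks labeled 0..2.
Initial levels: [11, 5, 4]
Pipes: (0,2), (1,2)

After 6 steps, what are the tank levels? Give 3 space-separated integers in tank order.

Step 1: flows [0->2,1->2] -> levels [10 4 6]
Step 2: flows [0->2,2->1] -> levels [9 5 6]
Step 3: flows [0->2,2->1] -> levels [8 6 6]
Step 4: flows [0->2,1=2] -> levels [7 6 7]
Step 5: flows [0=2,2->1] -> levels [7 7 6]
Step 6: flows [0->2,1->2] -> levels [6 6 8]

Answer: 6 6 8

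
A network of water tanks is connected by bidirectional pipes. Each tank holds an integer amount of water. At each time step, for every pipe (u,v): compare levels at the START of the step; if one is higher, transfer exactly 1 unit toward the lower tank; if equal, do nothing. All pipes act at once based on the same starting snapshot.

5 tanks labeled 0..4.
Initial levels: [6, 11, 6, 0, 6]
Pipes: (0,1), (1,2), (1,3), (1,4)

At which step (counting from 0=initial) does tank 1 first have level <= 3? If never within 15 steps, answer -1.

Step 1: flows [1->0,1->2,1->3,1->4] -> levels [7 7 7 1 7]
Step 2: flows [0=1,1=2,1->3,1=4] -> levels [7 6 7 2 7]
Step 3: flows [0->1,2->1,1->3,4->1] -> levels [6 8 6 3 6]
Step 4: flows [1->0,1->2,1->3,1->4] -> levels [7 4 7 4 7]
Step 5: flows [0->1,2->1,1=3,4->1] -> levels [6 7 6 4 6]
Step 6: flows [1->0,1->2,1->3,1->4] -> levels [7 3 7 5 7]
Tank 1 first reaches <=3 at step 6

Answer: 6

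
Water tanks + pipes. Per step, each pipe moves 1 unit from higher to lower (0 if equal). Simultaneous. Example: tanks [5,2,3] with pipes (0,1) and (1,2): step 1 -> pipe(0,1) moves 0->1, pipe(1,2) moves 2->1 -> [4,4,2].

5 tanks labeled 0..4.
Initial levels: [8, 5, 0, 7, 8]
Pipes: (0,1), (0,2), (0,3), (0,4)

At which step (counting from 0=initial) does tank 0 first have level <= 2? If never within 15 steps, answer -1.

Answer: -1

Derivation:
Step 1: flows [0->1,0->2,0->3,0=4] -> levels [5 6 1 8 8]
Step 2: flows [1->0,0->2,3->0,4->0] -> levels [7 5 2 7 7]
Step 3: flows [0->1,0->2,0=3,0=4] -> levels [5 6 3 7 7]
Step 4: flows [1->0,0->2,3->0,4->0] -> levels [7 5 4 6 6]
Step 5: flows [0->1,0->2,0->3,0->4] -> levels [3 6 5 7 7]
Step 6: flows [1->0,2->0,3->0,4->0] -> levels [7 5 4 6 6]
  -> period-2 cycle (repeats step 4); tank 0 never drops to <=2
Tank 0 never reaches <=2 within 15 steps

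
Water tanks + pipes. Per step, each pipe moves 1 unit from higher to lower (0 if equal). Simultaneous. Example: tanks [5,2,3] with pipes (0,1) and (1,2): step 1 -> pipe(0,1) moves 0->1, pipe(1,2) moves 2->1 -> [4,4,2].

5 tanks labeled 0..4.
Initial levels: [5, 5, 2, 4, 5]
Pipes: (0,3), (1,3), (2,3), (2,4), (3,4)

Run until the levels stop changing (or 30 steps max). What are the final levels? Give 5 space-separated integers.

Step 1: flows [0->3,1->3,3->2,4->2,4->3] -> levels [4 4 4 6 3]
Step 2: flows [3->0,3->1,3->2,2->4,3->4] -> levels [5 5 4 2 5]
Step 3: flows [0->3,1->3,2->3,4->2,4->3] -> levels [4 4 4 6 3]
  -> period-2 cycle: step 3 state = step 1 state; never stabilizes
  -> state at step 30: (30-1) mod 2 = 1, same as step 2 -> [5 5 4 2 5]

Answer: 5 5 4 2 5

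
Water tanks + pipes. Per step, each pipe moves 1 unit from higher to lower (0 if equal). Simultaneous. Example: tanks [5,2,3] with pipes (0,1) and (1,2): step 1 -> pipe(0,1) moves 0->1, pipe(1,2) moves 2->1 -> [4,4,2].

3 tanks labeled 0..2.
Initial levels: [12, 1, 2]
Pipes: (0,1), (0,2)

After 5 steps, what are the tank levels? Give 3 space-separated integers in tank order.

Answer: 6 4 5

Derivation:
Step 1: flows [0->1,0->2] -> levels [10 2 3]
Step 2: flows [0->1,0->2] -> levels [8 3 4]
Step 3: flows [0->1,0->2] -> levels [6 4 5]
Step 4: flows [0->1,0->2] -> levels [4 5 6]
Step 5: flows [1->0,2->0] -> levels [6 4 5]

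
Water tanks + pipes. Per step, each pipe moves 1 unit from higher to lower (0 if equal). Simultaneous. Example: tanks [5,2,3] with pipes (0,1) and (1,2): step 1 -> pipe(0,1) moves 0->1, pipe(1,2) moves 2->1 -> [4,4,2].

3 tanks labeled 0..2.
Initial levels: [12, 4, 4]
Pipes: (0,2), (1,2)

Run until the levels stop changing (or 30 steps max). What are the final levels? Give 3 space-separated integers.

Step 1: flows [0->2,1=2] -> levels [11 4 5]
Step 2: flows [0->2,2->1] -> levels [10 5 5]
Step 3: flows [0->2,1=2] -> levels [9 5 6]
Step 4: flows [0->2,2->1] -> levels [8 6 6]
Step 5: flows [0->2,1=2] -> levels [7 6 7]
Step 6: flows [0=2,2->1] -> levels [7 7 6]
Step 7: flows [0->2,1->2] -> levels [6 6 8]
Step 8: flows [2->0,2->1] -> levels [7 7 6]
  -> period-2 cycle: step 8 state = step 6 state; never stabilizes
  -> state at step 30: (30-6) mod 2 = 0, same as step 6 -> [7 7 6]

Answer: 7 7 6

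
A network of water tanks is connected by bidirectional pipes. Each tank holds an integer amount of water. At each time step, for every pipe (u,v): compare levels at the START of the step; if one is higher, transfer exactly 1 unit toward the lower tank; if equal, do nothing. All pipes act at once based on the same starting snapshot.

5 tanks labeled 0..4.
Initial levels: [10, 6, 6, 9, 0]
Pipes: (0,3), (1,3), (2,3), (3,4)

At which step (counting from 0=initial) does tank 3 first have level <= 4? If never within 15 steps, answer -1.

Step 1: flows [0->3,3->1,3->2,3->4] -> levels [9 7 7 7 1]
Step 2: flows [0->3,1=3,2=3,3->4] -> levels [8 7 7 7 2]
Step 3: flows [0->3,1=3,2=3,3->4] -> levels [7 7 7 7 3]
Step 4: flows [0=3,1=3,2=3,3->4] -> levels [7 7 7 6 4]
Step 5: flows [0->3,1->3,2->3,3->4] -> levels [6 6 6 8 5]
Step 6: flows [3->0,3->1,3->2,3->4] -> levels [7 7 7 4 6]
Tank 3 first reaches <=4 at step 6

Answer: 6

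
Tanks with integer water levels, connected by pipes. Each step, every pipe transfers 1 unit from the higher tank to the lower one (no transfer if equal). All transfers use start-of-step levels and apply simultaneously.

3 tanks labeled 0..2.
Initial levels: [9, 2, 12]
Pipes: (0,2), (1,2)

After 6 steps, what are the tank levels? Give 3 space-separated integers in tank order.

Step 1: flows [2->0,2->1] -> levels [10 3 10]
Step 2: flows [0=2,2->1] -> levels [10 4 9]
Step 3: flows [0->2,2->1] -> levels [9 5 9]
Step 4: flows [0=2,2->1] -> levels [9 6 8]
Step 5: flows [0->2,2->1] -> levels [8 7 8]
Step 6: flows [0=2,2->1] -> levels [8 8 7]

Answer: 8 8 7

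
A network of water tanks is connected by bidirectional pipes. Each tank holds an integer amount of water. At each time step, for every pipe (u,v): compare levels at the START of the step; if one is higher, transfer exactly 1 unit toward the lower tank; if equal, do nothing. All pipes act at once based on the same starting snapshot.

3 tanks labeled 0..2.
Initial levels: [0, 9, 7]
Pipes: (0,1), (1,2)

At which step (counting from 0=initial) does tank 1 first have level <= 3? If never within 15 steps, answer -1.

Step 1: flows [1->0,1->2] -> levels [1 7 8]
Step 2: flows [1->0,2->1] -> levels [2 7 7]
Step 3: flows [1->0,1=2] -> levels [3 6 7]
Step 4: flows [1->0,2->1] -> levels [4 6 6]
Step 5: flows [1->0,1=2] -> levels [5 5 6]
Step 6: flows [0=1,2->1] -> levels [5 6 5]
Step 7: flows [1->0,1->2] -> levels [6 4 6]
Step 8: flows [0->1,2->1] -> levels [5 6 5]
  -> period-2 cycle (repeats step 6); tank 1 never drops to <=3
Tank 1 never reaches <=3 within 15 steps

Answer: -1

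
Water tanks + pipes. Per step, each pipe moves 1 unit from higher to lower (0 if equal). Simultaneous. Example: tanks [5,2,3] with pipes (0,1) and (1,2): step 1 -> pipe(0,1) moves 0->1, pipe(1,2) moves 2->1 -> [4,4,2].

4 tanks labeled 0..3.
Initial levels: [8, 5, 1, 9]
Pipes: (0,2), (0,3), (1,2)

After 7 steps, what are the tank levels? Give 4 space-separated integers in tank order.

Step 1: flows [0->2,3->0,1->2] -> levels [8 4 3 8]
Step 2: flows [0->2,0=3,1->2] -> levels [7 3 5 8]
Step 3: flows [0->2,3->0,2->1] -> levels [7 4 5 7]
Step 4: flows [0->2,0=3,2->1] -> levels [6 5 5 7]
Step 5: flows [0->2,3->0,1=2] -> levels [6 5 6 6]
Step 6: flows [0=2,0=3,2->1] -> levels [6 6 5 6]
Step 7: flows [0->2,0=3,1->2] -> levels [5 5 7 6]

Answer: 5 5 7 6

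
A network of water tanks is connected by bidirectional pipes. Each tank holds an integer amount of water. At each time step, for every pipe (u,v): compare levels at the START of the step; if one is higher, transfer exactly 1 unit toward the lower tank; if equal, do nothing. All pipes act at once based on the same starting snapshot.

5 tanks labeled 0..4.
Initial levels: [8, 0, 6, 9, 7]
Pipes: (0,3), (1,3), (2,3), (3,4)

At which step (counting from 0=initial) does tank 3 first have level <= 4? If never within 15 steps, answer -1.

Step 1: flows [3->0,3->1,3->2,3->4] -> levels [9 1 7 5 8]
Step 2: flows [0->3,3->1,2->3,4->3] -> levels [8 2 6 7 7]
Step 3: flows [0->3,3->1,3->2,3=4] -> levels [7 3 7 6 7]
Step 4: flows [0->3,3->1,2->3,4->3] -> levels [6 4 6 8 6]
Step 5: flows [3->0,3->1,3->2,3->4] -> levels [7 5 7 4 7]
Tank 3 first reaches <=4 at step 5

Answer: 5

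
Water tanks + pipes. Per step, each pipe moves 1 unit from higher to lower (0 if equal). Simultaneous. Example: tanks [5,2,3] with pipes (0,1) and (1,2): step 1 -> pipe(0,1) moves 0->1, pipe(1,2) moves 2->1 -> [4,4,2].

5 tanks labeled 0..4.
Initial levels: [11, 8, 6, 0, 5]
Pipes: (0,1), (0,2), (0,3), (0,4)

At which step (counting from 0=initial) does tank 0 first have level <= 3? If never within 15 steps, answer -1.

Answer: -1

Derivation:
Step 1: flows [0->1,0->2,0->3,0->4] -> levels [7 9 7 1 6]
Step 2: flows [1->0,0=2,0->3,0->4] -> levels [6 8 7 2 7]
Step 3: flows [1->0,2->0,0->3,4->0] -> levels [8 7 6 3 6]
Step 4: flows [0->1,0->2,0->3,0->4] -> levels [4 8 7 4 7]
Step 5: flows [1->0,2->0,0=3,4->0] -> levels [7 7 6 4 6]
Step 6: flows [0=1,0->2,0->3,0->4] -> levels [4 7 7 5 7]
Step 7: flows [1->0,2->0,3->0,4->0] -> levels [8 6 6 4 6]
Step 8: flows [0->1,0->2,0->3,0->4] -> levels [4 7 7 5 7]
  -> period-2 cycle (repeats step 6); tank 0 never drops to <=3
Tank 0 never reaches <=3 within 15 steps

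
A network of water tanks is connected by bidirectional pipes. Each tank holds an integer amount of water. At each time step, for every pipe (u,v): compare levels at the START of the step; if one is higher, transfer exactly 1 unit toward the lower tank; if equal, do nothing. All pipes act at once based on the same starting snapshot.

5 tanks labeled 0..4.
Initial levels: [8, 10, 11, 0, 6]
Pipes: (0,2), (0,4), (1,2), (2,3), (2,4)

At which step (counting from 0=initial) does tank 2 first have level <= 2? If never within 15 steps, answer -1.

Step 1: flows [2->0,0->4,2->1,2->3,2->4] -> levels [8 11 7 1 8]
Step 2: flows [0->2,0=4,1->2,2->3,4->2] -> levels [7 10 9 2 7]
Step 3: flows [2->0,0=4,1->2,2->3,2->4] -> levels [8 9 7 3 8]
Step 4: flows [0->2,0=4,1->2,2->3,4->2] -> levels [7 8 9 4 7]
Step 5: flows [2->0,0=4,2->1,2->3,2->4] -> levels [8 9 5 5 8]
Step 6: flows [0->2,0=4,1->2,2=3,4->2] -> levels [7 8 8 5 7]
Step 7: flows [2->0,0=4,1=2,2->3,2->4] -> levels [8 8 5 6 8]
Step 8: flows [0->2,0=4,1->2,3->2,4->2] -> levels [7 7 9 5 7]
Step 9: flows [2->0,0=4,2->1,2->3,2->4] -> levels [8 8 5 6 8]
  -> period-2 cycle (repeats step 7); tank 2 never drops to <=2
Tank 2 never reaches <=2 within 15 steps

Answer: -1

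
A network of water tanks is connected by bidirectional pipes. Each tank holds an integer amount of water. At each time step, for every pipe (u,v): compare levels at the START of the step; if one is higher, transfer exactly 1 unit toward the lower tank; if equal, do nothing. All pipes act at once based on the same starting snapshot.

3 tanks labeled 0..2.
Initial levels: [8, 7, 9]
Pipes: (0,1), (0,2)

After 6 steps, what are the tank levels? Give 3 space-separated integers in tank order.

Answer: 8 8 8

Derivation:
Step 1: flows [0->1,2->0] -> levels [8 8 8]
Step 2: flows [0=1,0=2] -> levels [8 8 8]
  -> stable; steps 3..6 unchanged -> [8 8 8]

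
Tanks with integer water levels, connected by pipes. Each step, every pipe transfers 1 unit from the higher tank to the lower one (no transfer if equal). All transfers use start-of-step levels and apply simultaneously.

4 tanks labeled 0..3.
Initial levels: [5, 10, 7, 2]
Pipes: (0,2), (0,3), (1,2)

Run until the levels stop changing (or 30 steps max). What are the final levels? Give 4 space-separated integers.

Answer: 7 7 5 5

Derivation:
Step 1: flows [2->0,0->3,1->2] -> levels [5 9 7 3]
Step 2: flows [2->0,0->3,1->2] -> levels [5 8 7 4]
Step 3: flows [2->0,0->3,1->2] -> levels [5 7 7 5]
Step 4: flows [2->0,0=3,1=2] -> levels [6 7 6 5]
Step 5: flows [0=2,0->3,1->2] -> levels [5 6 7 6]
Step 6: flows [2->0,3->0,2->1] -> levels [7 7 5 5]
Step 7: flows [0->2,0->3,1->2] -> levels [5 6 7 6]
  -> period-2 cycle: step 7 state = step 5 state; never stabilizes
  -> state at step 30: (30-5) mod 2 = 1, same as step 6 -> [7 7 5 5]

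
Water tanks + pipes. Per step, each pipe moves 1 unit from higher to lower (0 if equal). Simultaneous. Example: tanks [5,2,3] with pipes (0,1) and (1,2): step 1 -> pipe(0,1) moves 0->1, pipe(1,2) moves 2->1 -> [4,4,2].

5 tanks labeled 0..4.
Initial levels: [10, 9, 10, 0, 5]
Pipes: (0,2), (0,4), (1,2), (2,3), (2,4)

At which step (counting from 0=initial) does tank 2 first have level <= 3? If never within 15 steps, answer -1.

Answer: -1

Derivation:
Step 1: flows [0=2,0->4,2->1,2->3,2->4] -> levels [9 10 7 1 7]
Step 2: flows [0->2,0->4,1->2,2->3,2=4] -> levels [7 9 8 2 8]
Step 3: flows [2->0,4->0,1->2,2->3,2=4] -> levels [9 8 7 3 7]
Step 4: flows [0->2,0->4,1->2,2->3,2=4] -> levels [7 7 8 4 8]
Step 5: flows [2->0,4->0,2->1,2->3,2=4] -> levels [9 8 5 5 7]
Step 6: flows [0->2,0->4,1->2,2=3,4->2] -> levels [7 7 8 5 7]
Step 7: flows [2->0,0=4,2->1,2->3,2->4] -> levels [8 8 4 6 8]
Step 8: flows [0->2,0=4,1->2,3->2,4->2] -> levels [7 7 8 5 7]
  -> period-2 cycle (repeats step 6); tank 2 never drops to <=3
Tank 2 never reaches <=3 within 15 steps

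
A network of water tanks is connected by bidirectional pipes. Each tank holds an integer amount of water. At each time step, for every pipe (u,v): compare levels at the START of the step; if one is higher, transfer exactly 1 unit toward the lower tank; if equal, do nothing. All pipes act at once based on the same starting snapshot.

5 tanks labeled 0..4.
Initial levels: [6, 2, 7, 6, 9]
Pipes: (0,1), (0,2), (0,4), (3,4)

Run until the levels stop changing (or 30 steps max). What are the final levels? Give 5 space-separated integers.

Step 1: flows [0->1,2->0,4->0,4->3] -> levels [7 3 6 7 7]
Step 2: flows [0->1,0->2,0=4,3=4] -> levels [5 4 7 7 7]
Step 3: flows [0->1,2->0,4->0,3=4] -> levels [6 5 6 7 6]
Step 4: flows [0->1,0=2,0=4,3->4] -> levels [5 6 6 6 7]
Step 5: flows [1->0,2->0,4->0,4->3] -> levels [8 5 5 7 5]
Step 6: flows [0->1,0->2,0->4,3->4] -> levels [5 6 6 6 7]
  -> period-2 cycle: step 6 state = step 4 state; never stabilizes
  -> state at step 30: (30-4) mod 2 = 0, same as step 4 -> [5 6 6 6 7]

Answer: 5 6 6 6 7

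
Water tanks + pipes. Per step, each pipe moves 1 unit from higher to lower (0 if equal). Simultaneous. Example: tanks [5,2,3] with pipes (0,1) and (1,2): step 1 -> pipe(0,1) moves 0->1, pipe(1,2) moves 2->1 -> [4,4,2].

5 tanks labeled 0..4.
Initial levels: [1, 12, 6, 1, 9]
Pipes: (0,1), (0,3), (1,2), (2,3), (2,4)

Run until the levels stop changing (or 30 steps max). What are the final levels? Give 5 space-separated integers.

Step 1: flows [1->0,0=3,1->2,2->3,4->2] -> levels [2 10 7 2 8]
Step 2: flows [1->0,0=3,1->2,2->3,4->2] -> levels [3 8 8 3 7]
Step 3: flows [1->0,0=3,1=2,2->3,2->4] -> levels [4 7 6 4 8]
Step 4: flows [1->0,0=3,1->2,2->3,4->2] -> levels [5 5 7 5 7]
Step 5: flows [0=1,0=3,2->1,2->3,2=4] -> levels [5 6 5 6 7]
Step 6: flows [1->0,3->0,1->2,3->2,4->2] -> levels [7 4 8 4 6]
Step 7: flows [0->1,0->3,2->1,2->3,2->4] -> levels [5 6 5 6 7]
  -> period-2 cycle: step 7 state = step 5 state; never stabilizes
  -> state at step 30: (30-5) mod 2 = 1, same as step 6 -> [7 4 8 4 6]

Answer: 7 4 8 4 6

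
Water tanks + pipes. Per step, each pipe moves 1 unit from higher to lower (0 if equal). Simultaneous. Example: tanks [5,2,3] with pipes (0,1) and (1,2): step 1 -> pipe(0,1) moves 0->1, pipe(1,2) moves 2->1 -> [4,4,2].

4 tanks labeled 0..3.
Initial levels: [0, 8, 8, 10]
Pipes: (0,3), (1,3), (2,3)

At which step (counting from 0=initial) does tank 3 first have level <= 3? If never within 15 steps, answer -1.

Answer: -1

Derivation:
Step 1: flows [3->0,3->1,3->2] -> levels [1 9 9 7]
Step 2: flows [3->0,1->3,2->3] -> levels [2 8 8 8]
Step 3: flows [3->0,1=3,2=3] -> levels [3 8 8 7]
Step 4: flows [3->0,1->3,2->3] -> levels [4 7 7 8]
Step 5: flows [3->0,3->1,3->2] -> levels [5 8 8 5]
Step 6: flows [0=3,1->3,2->3] -> levels [5 7 7 7]
Step 7: flows [3->0,1=3,2=3] -> levels [6 7 7 6]
Step 8: flows [0=3,1->3,2->3] -> levels [6 6 6 8]
Step 9: flows [3->0,3->1,3->2] -> levels [7 7 7 5]
Step 10: flows [0->3,1->3,2->3] -> levels [6 6 6 8]
  -> period-2 cycle (repeats step 8); tank 3 never drops to <=3
Tank 3 never reaches <=3 within 15 steps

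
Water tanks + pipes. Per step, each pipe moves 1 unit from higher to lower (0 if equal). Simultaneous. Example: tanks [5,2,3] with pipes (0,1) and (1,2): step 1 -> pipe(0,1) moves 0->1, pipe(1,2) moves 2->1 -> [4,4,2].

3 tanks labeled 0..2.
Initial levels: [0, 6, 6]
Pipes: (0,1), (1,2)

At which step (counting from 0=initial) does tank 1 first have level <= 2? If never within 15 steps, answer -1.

Step 1: flows [1->0,1=2] -> levels [1 5 6]
Step 2: flows [1->0,2->1] -> levels [2 5 5]
Step 3: flows [1->0,1=2] -> levels [3 4 5]
Step 4: flows [1->0,2->1] -> levels [4 4 4]
Step 5: flows [0=1,1=2] -> levels [4 4 4]
  -> stable; tank 1 stays at 4 > 2
Tank 1 never reaches <=2 within 15 steps

Answer: -1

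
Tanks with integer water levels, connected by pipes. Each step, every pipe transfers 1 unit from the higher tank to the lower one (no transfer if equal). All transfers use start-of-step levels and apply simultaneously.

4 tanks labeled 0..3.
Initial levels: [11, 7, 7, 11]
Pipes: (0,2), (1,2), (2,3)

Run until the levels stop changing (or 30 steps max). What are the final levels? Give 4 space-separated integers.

Step 1: flows [0->2,1=2,3->2] -> levels [10 7 9 10]
Step 2: flows [0->2,2->1,3->2] -> levels [9 8 10 9]
Step 3: flows [2->0,2->1,2->3] -> levels [10 9 7 10]
Step 4: flows [0->2,1->2,3->2] -> levels [9 8 10 9]
  -> period-2 cycle: step 4 state = step 2 state; never stabilizes
  -> state at step 30: (30-2) mod 2 = 0, same as step 2 -> [9 8 10 9]

Answer: 9 8 10 9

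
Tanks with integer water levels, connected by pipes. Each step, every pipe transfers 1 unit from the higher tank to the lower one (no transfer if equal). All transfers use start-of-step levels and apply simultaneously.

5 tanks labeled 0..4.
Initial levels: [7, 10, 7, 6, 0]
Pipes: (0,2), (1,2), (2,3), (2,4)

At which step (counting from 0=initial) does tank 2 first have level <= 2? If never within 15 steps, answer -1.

Answer: -1

Derivation:
Step 1: flows [0=2,1->2,2->3,2->4] -> levels [7 9 6 7 1]
Step 2: flows [0->2,1->2,3->2,2->4] -> levels [6 8 8 6 2]
Step 3: flows [2->0,1=2,2->3,2->4] -> levels [7 8 5 7 3]
Step 4: flows [0->2,1->2,3->2,2->4] -> levels [6 7 7 6 4]
Step 5: flows [2->0,1=2,2->3,2->4] -> levels [7 7 4 7 5]
Step 6: flows [0->2,1->2,3->2,4->2] -> levels [6 6 8 6 4]
Step 7: flows [2->0,2->1,2->3,2->4] -> levels [7 7 4 7 5]
  -> period-2 cycle (repeats step 5); tank 2 never drops to <=2
Tank 2 never reaches <=2 within 15 steps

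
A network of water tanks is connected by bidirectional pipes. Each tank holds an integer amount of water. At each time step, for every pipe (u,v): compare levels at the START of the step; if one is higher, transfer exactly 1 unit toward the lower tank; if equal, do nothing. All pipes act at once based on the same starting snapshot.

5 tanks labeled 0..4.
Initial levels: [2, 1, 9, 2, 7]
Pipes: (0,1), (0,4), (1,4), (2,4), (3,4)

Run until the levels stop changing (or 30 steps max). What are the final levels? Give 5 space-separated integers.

Step 1: flows [0->1,4->0,4->1,2->4,4->3] -> levels [2 3 8 3 5]
Step 2: flows [1->0,4->0,4->1,2->4,4->3] -> levels [4 3 7 4 3]
Step 3: flows [0->1,0->4,1=4,2->4,3->4] -> levels [2 4 6 3 6]
Step 4: flows [1->0,4->0,4->1,2=4,4->3] -> levels [4 4 6 4 3]
Step 5: flows [0=1,0->4,1->4,2->4,3->4] -> levels [3 3 5 3 7]
Step 6: flows [0=1,4->0,4->1,4->2,4->3] -> levels [4 4 6 4 3]
  -> period-2 cycle: step 6 state = step 4 state; never stabilizes
  -> state at step 30: (30-4) mod 2 = 0, same as step 4 -> [4 4 6 4 3]

Answer: 4 4 6 4 3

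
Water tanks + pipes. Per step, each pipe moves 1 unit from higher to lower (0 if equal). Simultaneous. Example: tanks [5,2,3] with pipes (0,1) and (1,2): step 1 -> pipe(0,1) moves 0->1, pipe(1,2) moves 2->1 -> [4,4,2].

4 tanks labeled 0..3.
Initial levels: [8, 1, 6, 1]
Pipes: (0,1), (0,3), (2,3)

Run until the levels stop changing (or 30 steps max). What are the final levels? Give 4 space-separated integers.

Step 1: flows [0->1,0->3,2->3] -> levels [6 2 5 3]
Step 2: flows [0->1,0->3,2->3] -> levels [4 3 4 5]
Step 3: flows [0->1,3->0,3->2] -> levels [4 4 5 3]
Step 4: flows [0=1,0->3,2->3] -> levels [3 4 4 5]
Step 5: flows [1->0,3->0,3->2] -> levels [5 3 5 3]
Step 6: flows [0->1,0->3,2->3] -> levels [3 4 4 5]
  -> period-2 cycle: step 6 state = step 4 state; never stabilizes
  -> state at step 30: (30-4) mod 2 = 0, same as step 4 -> [3 4 4 5]

Answer: 3 4 4 5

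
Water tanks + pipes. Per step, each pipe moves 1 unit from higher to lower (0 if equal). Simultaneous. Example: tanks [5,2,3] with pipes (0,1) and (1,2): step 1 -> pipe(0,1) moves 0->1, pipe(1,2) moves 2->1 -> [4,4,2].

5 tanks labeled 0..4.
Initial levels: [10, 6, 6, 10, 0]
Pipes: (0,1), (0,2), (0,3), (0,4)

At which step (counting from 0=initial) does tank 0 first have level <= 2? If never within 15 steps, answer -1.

Step 1: flows [0->1,0->2,0=3,0->4] -> levels [7 7 7 10 1]
Step 2: flows [0=1,0=2,3->0,0->4] -> levels [7 7 7 9 2]
Step 3: flows [0=1,0=2,3->0,0->4] -> levels [7 7 7 8 3]
Step 4: flows [0=1,0=2,3->0,0->4] -> levels [7 7 7 7 4]
Step 5: flows [0=1,0=2,0=3,0->4] -> levels [6 7 7 7 5]
Step 6: flows [1->0,2->0,3->0,0->4] -> levels [8 6 6 6 6]
Step 7: flows [0->1,0->2,0->3,0->4] -> levels [4 7 7 7 7]
Step 8: flows [1->0,2->0,3->0,4->0] -> levels [8 6 6 6 6]
  -> period-2 cycle (repeats step 6); tank 0 never drops to <=2
Tank 0 never reaches <=2 within 15 steps

Answer: -1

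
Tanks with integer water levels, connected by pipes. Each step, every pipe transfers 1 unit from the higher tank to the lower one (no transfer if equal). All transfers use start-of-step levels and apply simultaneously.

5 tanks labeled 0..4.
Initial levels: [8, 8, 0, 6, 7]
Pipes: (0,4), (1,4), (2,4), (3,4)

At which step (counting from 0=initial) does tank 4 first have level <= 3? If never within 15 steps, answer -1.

Step 1: flows [0->4,1->4,4->2,4->3] -> levels [7 7 1 7 7]
Step 2: flows [0=4,1=4,4->2,3=4] -> levels [7 7 2 7 6]
Step 3: flows [0->4,1->4,4->2,3->4] -> levels [6 6 3 6 8]
Step 4: flows [4->0,4->1,4->2,4->3] -> levels [7 7 4 7 4]
Step 5: flows [0->4,1->4,2=4,3->4] -> levels [6 6 4 6 7]
Step 6: flows [4->0,4->1,4->2,4->3] -> levels [7 7 5 7 3]
Tank 4 first reaches <=3 at step 6

Answer: 6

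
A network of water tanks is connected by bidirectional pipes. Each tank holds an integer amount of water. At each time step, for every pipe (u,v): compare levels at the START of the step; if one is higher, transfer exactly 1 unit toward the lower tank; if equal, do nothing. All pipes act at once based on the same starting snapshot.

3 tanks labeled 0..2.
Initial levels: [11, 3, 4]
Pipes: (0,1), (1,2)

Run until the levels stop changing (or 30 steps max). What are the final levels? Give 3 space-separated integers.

Answer: 6 6 6

Derivation:
Step 1: flows [0->1,2->1] -> levels [10 5 3]
Step 2: flows [0->1,1->2] -> levels [9 5 4]
Step 3: flows [0->1,1->2] -> levels [8 5 5]
Step 4: flows [0->1,1=2] -> levels [7 6 5]
Step 5: flows [0->1,1->2] -> levels [6 6 6]
Step 6: flows [0=1,1=2] -> levels [6 6 6]
  -> stable (no change)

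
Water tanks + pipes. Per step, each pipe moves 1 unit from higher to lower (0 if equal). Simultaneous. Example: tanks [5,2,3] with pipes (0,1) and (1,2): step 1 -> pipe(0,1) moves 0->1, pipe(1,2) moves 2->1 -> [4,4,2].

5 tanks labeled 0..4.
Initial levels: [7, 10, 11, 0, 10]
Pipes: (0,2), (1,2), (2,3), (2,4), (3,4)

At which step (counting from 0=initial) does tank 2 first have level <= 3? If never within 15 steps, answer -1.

Answer: -1

Derivation:
Step 1: flows [2->0,2->1,2->3,2->4,4->3] -> levels [8 11 7 2 10]
Step 2: flows [0->2,1->2,2->3,4->2,4->3] -> levels [7 10 9 4 8]
Step 3: flows [2->0,1->2,2->3,2->4,4->3] -> levels [8 9 7 6 8]
Step 4: flows [0->2,1->2,2->3,4->2,4->3] -> levels [7 8 9 8 6]
Step 5: flows [2->0,2->1,2->3,2->4,3->4] -> levels [8 9 5 8 8]
Step 6: flows [0->2,1->2,3->2,4->2,3=4] -> levels [7 8 9 7 7]
Step 7: flows [2->0,2->1,2->3,2->4,3=4] -> levels [8 9 5 8 8]
  -> period-2 cycle (repeats step 5); tank 2 never drops to <=3
Tank 2 never reaches <=3 within 15 steps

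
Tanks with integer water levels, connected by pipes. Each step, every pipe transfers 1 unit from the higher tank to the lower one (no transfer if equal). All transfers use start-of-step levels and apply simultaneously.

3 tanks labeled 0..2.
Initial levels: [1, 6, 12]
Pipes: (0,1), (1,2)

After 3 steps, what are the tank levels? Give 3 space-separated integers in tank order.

Answer: 4 6 9

Derivation:
Step 1: flows [1->0,2->1] -> levels [2 6 11]
Step 2: flows [1->0,2->1] -> levels [3 6 10]
Step 3: flows [1->0,2->1] -> levels [4 6 9]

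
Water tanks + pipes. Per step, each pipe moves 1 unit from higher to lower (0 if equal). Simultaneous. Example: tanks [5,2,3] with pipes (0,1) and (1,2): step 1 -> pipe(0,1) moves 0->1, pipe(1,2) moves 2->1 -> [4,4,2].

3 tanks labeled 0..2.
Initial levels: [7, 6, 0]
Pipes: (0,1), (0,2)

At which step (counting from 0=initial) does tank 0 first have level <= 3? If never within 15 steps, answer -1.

Answer: 6

Derivation:
Step 1: flows [0->1,0->2] -> levels [5 7 1]
Step 2: flows [1->0,0->2] -> levels [5 6 2]
Step 3: flows [1->0,0->2] -> levels [5 5 3]
Step 4: flows [0=1,0->2] -> levels [4 5 4]
Step 5: flows [1->0,0=2] -> levels [5 4 4]
Step 6: flows [0->1,0->2] -> levels [3 5 5]
Tank 0 first reaches <=3 at step 6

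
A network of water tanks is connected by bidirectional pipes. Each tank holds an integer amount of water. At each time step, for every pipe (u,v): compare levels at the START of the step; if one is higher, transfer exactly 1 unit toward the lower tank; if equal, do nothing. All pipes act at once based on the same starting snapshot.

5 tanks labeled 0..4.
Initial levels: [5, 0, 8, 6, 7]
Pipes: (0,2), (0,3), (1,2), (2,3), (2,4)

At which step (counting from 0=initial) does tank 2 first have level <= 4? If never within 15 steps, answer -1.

Answer: 1

Derivation:
Step 1: flows [2->0,3->0,2->1,2->3,2->4] -> levels [7 1 4 6 8]
Tank 2 first reaches <=4 at step 1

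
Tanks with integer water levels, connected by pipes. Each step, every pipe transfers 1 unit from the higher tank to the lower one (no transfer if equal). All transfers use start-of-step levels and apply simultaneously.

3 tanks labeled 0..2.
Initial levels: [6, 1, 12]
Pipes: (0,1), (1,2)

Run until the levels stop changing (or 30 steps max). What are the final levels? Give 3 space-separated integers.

Step 1: flows [0->1,2->1] -> levels [5 3 11]
Step 2: flows [0->1,2->1] -> levels [4 5 10]
Step 3: flows [1->0,2->1] -> levels [5 5 9]
Step 4: flows [0=1,2->1] -> levels [5 6 8]
Step 5: flows [1->0,2->1] -> levels [6 6 7]
Step 6: flows [0=1,2->1] -> levels [6 7 6]
Step 7: flows [1->0,1->2] -> levels [7 5 7]
Step 8: flows [0->1,2->1] -> levels [6 7 6]
  -> period-2 cycle: step 8 state = step 6 state; never stabilizes
  -> state at step 30: (30-6) mod 2 = 0, same as step 6 -> [6 7 6]

Answer: 6 7 6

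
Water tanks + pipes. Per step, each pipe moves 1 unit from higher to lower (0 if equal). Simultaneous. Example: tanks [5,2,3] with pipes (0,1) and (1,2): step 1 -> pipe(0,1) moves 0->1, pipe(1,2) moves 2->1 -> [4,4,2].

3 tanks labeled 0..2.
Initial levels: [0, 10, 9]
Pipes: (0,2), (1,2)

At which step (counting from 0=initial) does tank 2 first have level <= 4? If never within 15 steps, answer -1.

Answer: -1

Derivation:
Step 1: flows [2->0,1->2] -> levels [1 9 9]
Step 2: flows [2->0,1=2] -> levels [2 9 8]
Step 3: flows [2->0,1->2] -> levels [3 8 8]
Step 4: flows [2->0,1=2] -> levels [4 8 7]
Step 5: flows [2->0,1->2] -> levels [5 7 7]
Step 6: flows [2->0,1=2] -> levels [6 7 6]
Step 7: flows [0=2,1->2] -> levels [6 6 7]
Step 8: flows [2->0,2->1] -> levels [7 7 5]
Step 9: flows [0->2,1->2] -> levels [6 6 7]
  -> period-2 cycle (repeats step 7); tank 2 never drops to <=4
Tank 2 never reaches <=4 within 15 steps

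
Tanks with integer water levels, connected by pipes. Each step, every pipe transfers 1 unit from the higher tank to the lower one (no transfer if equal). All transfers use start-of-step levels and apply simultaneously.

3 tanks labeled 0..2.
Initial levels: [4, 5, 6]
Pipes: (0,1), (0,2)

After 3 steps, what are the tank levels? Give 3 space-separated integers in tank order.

Step 1: flows [1->0,2->0] -> levels [6 4 5]
Step 2: flows [0->1,0->2] -> levels [4 5 6]
  -> period-2 cycle: step 2 state = step 0 state
  -> state at step 3: (3-0) mod 2 = 1, same as step 1 -> [6 4 5]

Answer: 6 4 5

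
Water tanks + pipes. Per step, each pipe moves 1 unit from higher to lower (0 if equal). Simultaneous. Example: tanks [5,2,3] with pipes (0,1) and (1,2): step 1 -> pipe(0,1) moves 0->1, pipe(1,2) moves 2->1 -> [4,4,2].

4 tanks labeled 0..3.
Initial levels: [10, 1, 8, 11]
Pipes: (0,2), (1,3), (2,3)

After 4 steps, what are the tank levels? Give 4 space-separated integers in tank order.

Answer: 10 5 8 7

Derivation:
Step 1: flows [0->2,3->1,3->2] -> levels [9 2 10 9]
Step 2: flows [2->0,3->1,2->3] -> levels [10 3 8 9]
Step 3: flows [0->2,3->1,3->2] -> levels [9 4 10 7]
Step 4: flows [2->0,3->1,2->3] -> levels [10 5 8 7]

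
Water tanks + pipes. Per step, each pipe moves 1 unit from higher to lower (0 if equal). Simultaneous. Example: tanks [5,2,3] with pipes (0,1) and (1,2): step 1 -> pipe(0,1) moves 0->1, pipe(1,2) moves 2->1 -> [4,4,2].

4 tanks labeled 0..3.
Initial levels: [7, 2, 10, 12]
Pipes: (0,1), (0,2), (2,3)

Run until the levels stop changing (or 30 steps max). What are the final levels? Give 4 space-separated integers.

Answer: 9 7 7 8

Derivation:
Step 1: flows [0->1,2->0,3->2] -> levels [7 3 10 11]
Step 2: flows [0->1,2->0,3->2] -> levels [7 4 10 10]
Step 3: flows [0->1,2->0,2=3] -> levels [7 5 9 10]
Step 4: flows [0->1,2->0,3->2] -> levels [7 6 9 9]
Step 5: flows [0->1,2->0,2=3] -> levels [7 7 8 9]
Step 6: flows [0=1,2->0,3->2] -> levels [8 7 8 8]
Step 7: flows [0->1,0=2,2=3] -> levels [7 8 8 8]
Step 8: flows [1->0,2->0,2=3] -> levels [9 7 7 8]
Step 9: flows [0->1,0->2,3->2] -> levels [7 8 9 7]
Step 10: flows [1->0,2->0,2->3] -> levels [9 7 7 8]
  -> period-2 cycle: step 10 state = step 8 state; never stabilizes
  -> state at step 30: (30-8) mod 2 = 0, same as step 8 -> [9 7 7 8]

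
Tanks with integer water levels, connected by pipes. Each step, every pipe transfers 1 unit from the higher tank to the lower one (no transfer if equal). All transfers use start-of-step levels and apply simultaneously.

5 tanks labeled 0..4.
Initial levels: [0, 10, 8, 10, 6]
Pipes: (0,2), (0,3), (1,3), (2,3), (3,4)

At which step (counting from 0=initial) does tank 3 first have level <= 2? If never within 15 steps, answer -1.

Step 1: flows [2->0,3->0,1=3,3->2,3->4] -> levels [2 10 8 7 7]
Step 2: flows [2->0,3->0,1->3,2->3,3=4] -> levels [4 9 6 8 7]
Step 3: flows [2->0,3->0,1->3,3->2,3->4] -> levels [6 8 6 6 8]
Step 4: flows [0=2,0=3,1->3,2=3,4->3] -> levels [6 7 6 8 7]
Step 5: flows [0=2,3->0,3->1,3->2,3->4] -> levels [7 8 7 4 8]
Step 6: flows [0=2,0->3,1->3,2->3,4->3] -> levels [6 7 6 8 7]
  -> period-2 cycle (repeats step 4); tank 3 never drops to <=2
Tank 3 never reaches <=2 within 15 steps

Answer: -1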